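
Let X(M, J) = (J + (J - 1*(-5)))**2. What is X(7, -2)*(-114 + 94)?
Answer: -20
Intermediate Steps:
X(M, J) = (5 + 2*J)**2 (X(M, J) = (J + (J + 5))**2 = (J + (5 + J))**2 = (5 + 2*J)**2)
X(7, -2)*(-114 + 94) = (5 + 2*(-2))**2*(-114 + 94) = (5 - 4)**2*(-20) = 1**2*(-20) = 1*(-20) = -20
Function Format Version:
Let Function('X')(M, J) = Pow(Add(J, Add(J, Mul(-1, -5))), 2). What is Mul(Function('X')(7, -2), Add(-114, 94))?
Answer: -20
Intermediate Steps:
Function('X')(M, J) = Pow(Add(5, Mul(2, J)), 2) (Function('X')(M, J) = Pow(Add(J, Add(J, 5)), 2) = Pow(Add(J, Add(5, J)), 2) = Pow(Add(5, Mul(2, J)), 2))
Mul(Function('X')(7, -2), Add(-114, 94)) = Mul(Pow(Add(5, Mul(2, -2)), 2), Add(-114, 94)) = Mul(Pow(Add(5, -4), 2), -20) = Mul(Pow(1, 2), -20) = Mul(1, -20) = -20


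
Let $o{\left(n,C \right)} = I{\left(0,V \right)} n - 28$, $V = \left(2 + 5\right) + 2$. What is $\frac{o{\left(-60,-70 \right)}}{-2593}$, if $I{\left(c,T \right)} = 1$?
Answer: $\frac{88}{2593} \approx 0.033938$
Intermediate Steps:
$V = 9$ ($V = 7 + 2 = 9$)
$o{\left(n,C \right)} = -28 + n$ ($o{\left(n,C \right)} = 1 n - 28 = n - 28 = -28 + n$)
$\frac{o{\left(-60,-70 \right)}}{-2593} = \frac{-28 - 60}{-2593} = \left(-88\right) \left(- \frac{1}{2593}\right) = \frac{88}{2593}$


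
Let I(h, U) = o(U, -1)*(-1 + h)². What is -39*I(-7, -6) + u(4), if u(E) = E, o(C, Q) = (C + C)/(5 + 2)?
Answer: 29980/7 ≈ 4282.9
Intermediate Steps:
o(C, Q) = 2*C/7 (o(C, Q) = (2*C)/7 = (2*C)*(⅐) = 2*C/7)
I(h, U) = 2*U*(-1 + h)²/7 (I(h, U) = (2*U/7)*(-1 + h)² = 2*U*(-1 + h)²/7)
-39*I(-7, -6) + u(4) = -78*(-6)*(-1 - 7)²/7 + 4 = -78*(-6)*(-8)²/7 + 4 = -78*(-6)*64/7 + 4 = -39*(-768/7) + 4 = 29952/7 + 4 = 29980/7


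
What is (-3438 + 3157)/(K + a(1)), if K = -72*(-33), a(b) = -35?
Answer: -281/2341 ≈ -0.12003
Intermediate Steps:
K = 2376
(-3438 + 3157)/(K + a(1)) = (-3438 + 3157)/(2376 - 35) = -281/2341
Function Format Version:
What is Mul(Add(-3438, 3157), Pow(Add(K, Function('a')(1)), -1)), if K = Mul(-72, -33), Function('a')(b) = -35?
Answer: Rational(-281, 2341) ≈ -0.12003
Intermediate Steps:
K = 2376
Mul(Add(-3438, 3157), Pow(Add(K, Function('a')(1)), -1)) = Mul(Add(-3438, 3157), Pow(Add(2376, -35), -1)) = Mul(-281, Pow(2341, -1)) = Mul(-281, Rational(1, 2341)) = Rational(-281, 2341)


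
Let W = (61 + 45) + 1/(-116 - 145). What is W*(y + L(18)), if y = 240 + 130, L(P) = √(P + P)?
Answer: 10402040/261 ≈ 39855.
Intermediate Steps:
L(P) = √2*√P (L(P) = √(2*P) = √2*√P)
y = 370
W = 27665/261 (W = 106 + 1/(-261) = 106 - 1/261 = 27665/261 ≈ 106.00)
W*(y + L(18)) = 27665*(370 + √2*√18)/261 = 27665*(370 + √2*(3*√2))/261 = 27665*(370 + 6)/261 = (27665/261)*376 = 10402040/261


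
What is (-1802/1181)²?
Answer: 3247204/1394761 ≈ 2.3281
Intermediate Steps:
(-1802/1181)² = 3247204/1394761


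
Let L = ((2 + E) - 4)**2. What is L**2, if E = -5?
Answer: 2401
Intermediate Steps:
L = 49 (L = ((2 - 5) - 4)**2 = (-3 - 4)**2 = (-7)**2 = 49)
L**2 = 49**2 = 2401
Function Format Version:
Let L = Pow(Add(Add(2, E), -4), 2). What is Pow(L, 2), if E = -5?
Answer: 2401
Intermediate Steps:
L = 49 (L = Pow(Add(Add(2, -5), -4), 2) = Pow(Add(-3, -4), 2) = Pow(-7, 2) = 49)
Pow(L, 2) = Pow(49, 2) = 2401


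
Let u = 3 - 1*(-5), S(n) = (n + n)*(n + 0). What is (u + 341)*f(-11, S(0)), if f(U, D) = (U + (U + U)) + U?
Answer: -15356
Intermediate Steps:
S(n) = 2*n² (S(n) = (2*n)*n = 2*n²)
f(U, D) = 4*U (f(U, D) = (U + 2*U) + U = 3*U + U = 4*U)
u = 8 (u = 3 + 5 = 8)
(u + 341)*f(-11, S(0)) = (8 + 341)*(4*(-11)) = 349*(-44) = -15356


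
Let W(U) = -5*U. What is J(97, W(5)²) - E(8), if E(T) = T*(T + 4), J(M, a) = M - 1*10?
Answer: -9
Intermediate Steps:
J(M, a) = -10 + M (J(M, a) = M - 10 = -10 + M)
E(T) = T*(4 + T)
J(97, W(5)²) - E(8) = (-10 + 97) - 8*(4 + 8) = 87 - 8*12 = 87 - 1*96 = 87 - 96 = -9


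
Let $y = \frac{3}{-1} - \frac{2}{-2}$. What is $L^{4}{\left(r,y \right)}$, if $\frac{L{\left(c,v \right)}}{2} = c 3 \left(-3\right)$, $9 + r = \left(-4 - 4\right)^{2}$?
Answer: $960596010000$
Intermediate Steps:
$y = -2$ ($y = 3 \left(-1\right) - -1 = -3 + 1 = -2$)
$r = 55$ ($r = -9 + \left(-4 - 4\right)^{2} = -9 + \left(-8\right)^{2} = -9 + 64 = 55$)
$L{\left(c,v \right)} = - 18 c$ ($L{\left(c,v \right)} = 2 c 3 \left(-3\right) = 2 c \left(-9\right) = 2 \left(- 9 c\right) = - 18 c$)
$L^{4}{\left(r,y \right)} = \left(\left(-18\right) 55\right)^{4} = \left(-990\right)^{4} = 960596010000$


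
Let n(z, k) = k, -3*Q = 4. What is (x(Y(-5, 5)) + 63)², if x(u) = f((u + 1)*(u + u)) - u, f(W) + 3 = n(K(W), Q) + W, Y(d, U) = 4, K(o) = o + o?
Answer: 80656/9 ≈ 8961.8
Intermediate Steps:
Q = -4/3 (Q = -⅓*4 = -4/3 ≈ -1.3333)
K(o) = 2*o
f(W) = -13/3 + W (f(W) = -3 + (-4/3 + W) = -13/3 + W)
x(u) = -13/3 - u + 2*u*(1 + u) (x(u) = (-13/3 + (u + 1)*(u + u)) - u = (-13/3 + (1 + u)*(2*u)) - u = (-13/3 + 2*u*(1 + u)) - u = -13/3 - u + 2*u*(1 + u))
(x(Y(-5, 5)) + 63)² = ((-13/3 + 4 + 2*4²) + 63)² = ((-13/3 + 4 + 2*16) + 63)² = ((-13/3 + 4 + 32) + 63)² = (95/3 + 63)² = (284/3)² = 80656/9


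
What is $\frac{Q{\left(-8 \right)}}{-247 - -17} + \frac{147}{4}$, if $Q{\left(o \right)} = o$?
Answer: $\frac{16921}{460} \approx 36.785$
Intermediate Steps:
$\frac{Q{\left(-8 \right)}}{-247 - -17} + \frac{147}{4} = - \frac{8}{-247 - -17} + \frac{147}{4} = - \frac{8}{-247 + 17} + 147 \cdot \frac{1}{4} = - \frac{8}{-230} + \frac{147}{4} = \left(-8\right) \left(- \frac{1}{230}\right) + \frac{147}{4} = \frac{4}{115} + \frac{147}{4} = \frac{16921}{460}$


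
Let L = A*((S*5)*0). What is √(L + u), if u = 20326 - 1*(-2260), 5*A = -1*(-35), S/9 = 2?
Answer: √22586 ≈ 150.29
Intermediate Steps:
S = 18 (S = 9*2 = 18)
A = 7 (A = (-1*(-35))/5 = (⅕)*35 = 7)
u = 22586 (u = 20326 + 2260 = 22586)
L = 0 (L = 7*((18*5)*0) = 7*(90*0) = 7*0 = 0)
√(L + u) = √(0 + 22586) = √22586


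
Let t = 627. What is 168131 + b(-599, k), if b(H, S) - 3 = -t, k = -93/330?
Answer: 167507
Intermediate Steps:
k = -31/110 (k = -93*1/330 = -31/110 ≈ -0.28182)
b(H, S) = -624 (b(H, S) = 3 - 1*627 = 3 - 627 = -624)
168131 + b(-599, k) = 168131 - 624 = 167507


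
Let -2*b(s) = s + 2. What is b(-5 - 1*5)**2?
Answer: 16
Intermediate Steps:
b(s) = -1 - s/2 (b(s) = -(s + 2)/2 = -(2 + s)/2 = -1 - s/2)
b(-5 - 1*5)**2 = (-1 - (-5 - 1*5)/2)**2 = (-1 - (-5 - 5)/2)**2 = (-1 - 1/2*(-10))**2 = (-1 + 5)**2 = 4**2 = 16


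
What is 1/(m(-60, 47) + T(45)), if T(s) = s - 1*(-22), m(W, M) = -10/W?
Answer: 6/403 ≈ 0.014888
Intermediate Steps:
T(s) = 22 + s (T(s) = s + 22 = 22 + s)
1/(m(-60, 47) + T(45)) = 1/(-10/(-60) + (22 + 45)) = 1/(-10*(-1/60) + 67) = 1/(1/6 + 67) = 1/(403/6) = 6/403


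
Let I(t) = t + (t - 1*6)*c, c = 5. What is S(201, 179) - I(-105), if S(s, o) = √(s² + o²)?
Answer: 660 + √72442 ≈ 929.15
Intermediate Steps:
S(s, o) = √(o² + s²)
I(t) = -30 + 6*t (I(t) = t + (t - 1*6)*5 = t + (t - 6)*5 = t + (-6 + t)*5 = t + (-30 + 5*t) = -30 + 6*t)
S(201, 179) - I(-105) = √(179² + 201²) - (-30 + 6*(-105)) = √(32041 + 40401) - (-30 - 630) = √72442 - 1*(-660) = √72442 + 660 = 660 + √72442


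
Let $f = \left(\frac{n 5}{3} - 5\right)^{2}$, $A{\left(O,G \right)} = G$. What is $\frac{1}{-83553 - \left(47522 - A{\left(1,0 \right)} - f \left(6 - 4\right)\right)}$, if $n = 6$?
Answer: $- \frac{1}{131025} \approx -7.6321 \cdot 10^{-6}$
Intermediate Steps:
$f = 25$ ($f = \left(\frac{6 \cdot 5}{3} - 5\right)^{2} = \left(30 \cdot \frac{1}{3} - 5\right)^{2} = \left(10 - 5\right)^{2} = 5^{2} = 25$)
$\frac{1}{-83553 - \left(47522 - A{\left(1,0 \right)} - f \left(6 - 4\right)\right)} = \frac{1}{-83553 - \left(47522 - 25 \left(6 - 4\right)\right)} = \frac{1}{-83553 + \left(-47522 + \left(0 + 25 \cdot 2\right)\right)} = \frac{1}{-83553 + \left(-47522 + \left(0 + 50\right)\right)} = \frac{1}{-83553 + \left(-47522 + 50\right)} = \frac{1}{-83553 - 47472} = \frac{1}{-131025} = - \frac{1}{131025}$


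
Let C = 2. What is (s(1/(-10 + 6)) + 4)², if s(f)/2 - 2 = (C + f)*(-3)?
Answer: 25/4 ≈ 6.2500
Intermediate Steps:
s(f) = -8 - 6*f (s(f) = 4 + 2*((2 + f)*(-3)) = 4 + 2*(-6 - 3*f) = 4 + (-12 - 6*f) = -8 - 6*f)
(s(1/(-10 + 6)) + 4)² = ((-8 - 6/(-10 + 6)) + 4)² = ((-8 - 6/(-4)) + 4)² = ((-8 - 6*(-¼)) + 4)² = ((-8 + 3/2) + 4)² = (-13/2 + 4)² = (-5/2)² = 25/4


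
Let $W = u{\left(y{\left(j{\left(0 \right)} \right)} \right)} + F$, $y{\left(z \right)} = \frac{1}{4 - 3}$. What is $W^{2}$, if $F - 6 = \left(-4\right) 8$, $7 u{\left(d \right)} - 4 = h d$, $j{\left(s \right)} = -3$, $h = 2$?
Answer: $\frac{30976}{49} \approx 632.16$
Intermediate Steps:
$y{\left(z \right)} = 1$ ($y{\left(z \right)} = 1^{-1} = 1$)
$u{\left(d \right)} = \frac{4}{7} + \frac{2 d}{7}$
$F = -26$ ($F = 6 - 32 = -26$)
$W = - \frac{176}{7}$ ($W = \left(\frac{4}{7} + \frac{2}{7} \cdot 1\right) - 26 = \left(\frac{4}{7} + \frac{2}{7}\right) - 26 = \frac{6}{7} - 26 = - \frac{176}{7} \approx -25.143$)
$W^{2} = \left(- \frac{176}{7}\right)^{2} = \frac{30976}{49}$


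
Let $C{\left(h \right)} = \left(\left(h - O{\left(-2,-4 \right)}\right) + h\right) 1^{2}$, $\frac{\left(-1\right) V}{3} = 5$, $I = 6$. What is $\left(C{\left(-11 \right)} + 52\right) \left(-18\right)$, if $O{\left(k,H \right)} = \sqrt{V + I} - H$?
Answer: $-468 + 54 i \approx -468.0 + 54.0 i$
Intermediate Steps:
$V = -15$ ($V = \left(-3\right) 5 = -15$)
$O{\left(k,H \right)} = - H + 3 i$ ($O{\left(k,H \right)} = \sqrt{-15 + 6} - H = \sqrt{-9} - H = 3 i - H = - H + 3 i$)
$C{\left(h \right)} = -4 - 3 i + 2 h$ ($C{\left(h \right)} = \left(\left(h - \left(\left(-1\right) \left(-4\right) + 3 i\right)\right) + h\right) 1^{2} = \left(\left(h - \left(4 + 3 i\right)\right) + h\right) 1 = \left(\left(-4 + h - 3 i\right) + h\right) 1 = \left(-4 - 3 i + 2 h\right) 1 = -4 - 3 i + 2 h$)
$\left(C{\left(-11 \right)} + 52\right) \left(-18\right) = \left(\left(-4 - 3 i + 2 \left(-11\right)\right) + 52\right) \left(-18\right) = \left(\left(-4 - 3 i - 22\right) + 52\right) \left(-18\right) = \left(\left(-26 - 3 i\right) + 52\right) \left(-18\right) = \left(26 - 3 i\right) \left(-18\right) = -468 + 54 i$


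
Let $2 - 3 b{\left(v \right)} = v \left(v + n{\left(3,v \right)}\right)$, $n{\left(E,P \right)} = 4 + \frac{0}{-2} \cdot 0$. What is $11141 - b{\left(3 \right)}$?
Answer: $\frac{33442}{3} \approx 11147.0$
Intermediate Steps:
$n{\left(E,P \right)} = 4$ ($n{\left(E,P \right)} = 4 + 0 \left(- \frac{1}{2}\right) 0 = 4 + 0 \cdot 0 = 4 + 0 = 4$)
$b{\left(v \right)} = \frac{2}{3} - \frac{v \left(4 + v\right)}{3}$ ($b{\left(v \right)} = \frac{2}{3} - \frac{v \left(v + 4\right)}{3} = \frac{2}{3} - \frac{v \left(4 + v\right)}{3}$)
$11141 - b{\left(3 \right)} = 11141 - \left(\frac{2}{3} - 4 - \frac{3^{2}}{3}\right) = 11141 - \left(\frac{2}{3} - 4 - 3\right) = 11141 - - \frac{19}{3} = 11141 + \frac{19}{3} = \frac{33442}{3}$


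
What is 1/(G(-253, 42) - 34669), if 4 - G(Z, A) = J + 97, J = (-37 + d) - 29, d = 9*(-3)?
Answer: -1/34669 ≈ -2.8844e-5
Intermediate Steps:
d = -27
J = -93 (J = (-37 - 27) - 29 = -64 - 29 = -93)
G(Z, A) = 0 (G(Z, A) = 4 - (-93 + 97) = 4 - 1*4 = 4 - 4 = 0)
1/(G(-253, 42) - 34669) = 1/(0 - 34669) = 1/(-34669) = -1/34669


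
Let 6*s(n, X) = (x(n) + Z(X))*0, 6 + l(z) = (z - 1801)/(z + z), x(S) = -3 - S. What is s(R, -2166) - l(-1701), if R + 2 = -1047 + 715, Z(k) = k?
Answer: 8455/1701 ≈ 4.9706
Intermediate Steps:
l(z) = -6 + (-1801 + z)/(2*z) (l(z) = -6 + (z - 1801)/(z + z) = -6 + (-1801 + z)/((2*z)) = -6 + (-1801 + z)*(1/(2*z)) = -6 + (-1801 + z)/(2*z))
R = -334 (R = -2 + (-1047 + 715) = -2 - 332 = -334)
s(n, X) = 0 (s(n, X) = (((-3 - n) + X)*0)/6 = ((-3 + X - n)*0)/6 = (⅙)*0 = 0)
s(R, -2166) - l(-1701) = 0 - (-1801 - 11*(-1701))/(2*(-1701)) = 0 - (-1)*(-1801 + 18711)/(2*1701) = 0 - (-1)*16910/(2*1701) = 0 - 1*(-8455/1701) = 0 + 8455/1701 = 8455/1701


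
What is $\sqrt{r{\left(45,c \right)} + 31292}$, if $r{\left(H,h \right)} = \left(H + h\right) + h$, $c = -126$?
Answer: $\sqrt{31085} \approx 176.31$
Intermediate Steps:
$r{\left(H,h \right)} = H + 2 h$
$\sqrt{r{\left(45,c \right)} + 31292} = \sqrt{\left(45 + 2 \left(-126\right)\right) + 31292} = \sqrt{\left(45 - 252\right) + 31292} = \sqrt{-207 + 31292} = \sqrt{31085}$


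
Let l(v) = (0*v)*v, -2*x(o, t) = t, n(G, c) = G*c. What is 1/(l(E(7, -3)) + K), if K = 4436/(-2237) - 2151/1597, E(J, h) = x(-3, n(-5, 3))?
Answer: -3572489/11896079 ≈ -0.30031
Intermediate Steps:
x(o, t) = -t/2
E(J, h) = 15/2 (E(J, h) = -(-5)*3/2 = -½*(-15) = 15/2)
l(v) = 0 (l(v) = 0*v = 0)
K = -11896079/3572489 (K = 4436*(-1/2237) - 2151*1/1597 = -4436/2237 - 2151/1597 = -11896079/3572489 ≈ -3.3299)
1/(l(E(7, -3)) + K) = 1/(0 - 11896079/3572489) = 1/(-11896079/3572489) = -3572489/11896079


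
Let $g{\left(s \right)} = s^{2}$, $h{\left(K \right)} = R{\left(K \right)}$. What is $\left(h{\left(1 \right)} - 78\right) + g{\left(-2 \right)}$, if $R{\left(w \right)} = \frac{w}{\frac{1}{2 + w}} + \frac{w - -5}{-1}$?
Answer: $-77$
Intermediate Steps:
$R{\left(w \right)} = -5 - w + w \left(2 + w\right)$ ($R{\left(w \right)} = w \left(2 + w\right) + \left(w + 5\right) \left(-1\right) = w \left(2 + w\right) + \left(5 + w\right) \left(-1\right) = w \left(2 + w\right) - \left(5 + w\right) = -5 - w + w \left(2 + w\right)$)
$h{\left(K \right)} = -5 + K + K^{2}$
$\left(h{\left(1 \right)} - 78\right) + g{\left(-2 \right)} = \left(\left(-5 + 1 + 1^{2}\right) - 78\right) + \left(-2\right)^{2} = \left(\left(-5 + 1 + 1\right) - 78\right) + 4 = \left(-3 - 78\right) + 4 = -81 + 4 = -77$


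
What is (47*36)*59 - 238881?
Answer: -139053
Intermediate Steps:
(47*36)*59 - 238881 = 1692*59 - 238881 = 99828 - 238881 = -139053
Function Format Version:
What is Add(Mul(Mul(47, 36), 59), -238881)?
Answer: -139053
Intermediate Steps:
Add(Mul(Mul(47, 36), 59), -238881) = Add(Mul(1692, 59), -238881) = Add(99828, -238881) = -139053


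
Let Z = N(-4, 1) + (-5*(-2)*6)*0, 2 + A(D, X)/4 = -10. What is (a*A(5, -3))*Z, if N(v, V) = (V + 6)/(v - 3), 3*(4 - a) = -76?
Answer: 1408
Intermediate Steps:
a = 88/3 (a = 4 - 1/3*(-76) = 4 + 76/3 = 88/3 ≈ 29.333)
A(D, X) = -48 (A(D, X) = -8 + 4*(-10) = -8 - 40 = -48)
N(v, V) = (6 + V)/(-3 + v)
Z = -1 (Z = (6 + 1)/(-3 - 4) + (-5*(-2)*6)*0 = 7/(-7) + (10*6)*0 = -1/7*7 + 60*0 = -1 + 0 = -1)
(a*A(5, -3))*Z = ((88/3)*(-48))*(-1) = -1408*(-1) = 1408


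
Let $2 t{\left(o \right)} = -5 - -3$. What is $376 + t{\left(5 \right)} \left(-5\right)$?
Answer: $381$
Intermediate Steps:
$t{\left(o \right)} = -1$ ($t{\left(o \right)} = \frac{-5 - -3}{2} = \frac{-5 + 3}{2} = \frac{1}{2} \left(-2\right) = -1$)
$376 + t{\left(5 \right)} \left(-5\right) = 376 - -5 = 376 + 5 = 381$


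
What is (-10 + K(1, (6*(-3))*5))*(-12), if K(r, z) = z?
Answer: 1200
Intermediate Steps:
(-10 + K(1, (6*(-3))*5))*(-12) = (-10 + (6*(-3))*5)*(-12) = (-10 - 18*5)*(-12) = (-10 - 90)*(-12) = -100*(-12) = 1200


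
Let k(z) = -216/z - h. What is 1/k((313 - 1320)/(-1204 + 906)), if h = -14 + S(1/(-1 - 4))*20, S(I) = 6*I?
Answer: -1007/26102 ≈ -0.038579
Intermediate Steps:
h = -38 (h = -14 + (6/(-1 - 4))*20 = -14 + (6/(-5))*20 = -14 + (6*(-⅕))*20 = -14 - 6/5*20 = -14 - 24 = -38)
k(z) = 38 - 216/z (k(z) = -216/z - 1*(-38) = -216/z + 38 = 38 - 216/z)
1/k((313 - 1320)/(-1204 + 906)) = 1/(38 - 216*(-1204 + 906)/(313 - 1320)) = 1/(38 - 216/((-1007/(-298)))) = 1/(38 - 216/((-1007*(-1/298)))) = 1/(38 - 216/1007/298) = 1/(38 - 216*298/1007) = 1/(38 - 64368/1007) = 1/(-26102/1007) = -1007/26102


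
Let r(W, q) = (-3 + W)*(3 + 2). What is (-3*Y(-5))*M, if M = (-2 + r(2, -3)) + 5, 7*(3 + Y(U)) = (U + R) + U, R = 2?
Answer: -174/7 ≈ -24.857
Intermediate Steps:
Y(U) = -19/7 + 2*U/7 (Y(U) = -3 + ((U + 2) + U)/7 = -3 + ((2 + U) + U)/7 = -3 + (2 + 2*U)/7 = -3 + (2/7 + 2*U/7) = -19/7 + 2*U/7)
r(W, q) = -15 + 5*W (r(W, q) = (-3 + W)*5 = -15 + 5*W)
M = -2 (M = (-2 + (-15 + 5*2)) + 5 = (-2 + (-15 + 10)) + 5 = (-2 - 5) + 5 = -7 + 5 = -2)
(-3*Y(-5))*M = -3*(-19/7 + (2/7)*(-5))*(-2) = -3*(-19/7 - 10/7)*(-2) = -3*(-29/7)*(-2) = (87/7)*(-2) = -174/7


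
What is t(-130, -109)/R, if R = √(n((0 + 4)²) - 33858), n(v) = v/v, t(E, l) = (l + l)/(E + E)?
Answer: -109*I*√33857/4401410 ≈ -0.0045568*I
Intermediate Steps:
t(E, l) = l/E (t(E, l) = (2*l)/((2*E)) = (2*l)*(1/(2*E)) = l/E)
n(v) = 1
R = I*√33857 (R = √(1 - 33858) = √(-33857) = I*√33857 ≈ 184.0*I)
t(-130, -109)/R = (-109/(-130))/((I*√33857)) = (-109*(-1/130))*(-I*√33857/33857) = 109*(-I*√33857/33857)/130 = -109*I*√33857/4401410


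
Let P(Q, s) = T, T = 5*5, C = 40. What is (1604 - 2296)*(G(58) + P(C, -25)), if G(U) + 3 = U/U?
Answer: -15916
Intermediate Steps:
G(U) = -2 (G(U) = -3 + U/U = -3 + 1 = -2)
T = 25
P(Q, s) = 25
(1604 - 2296)*(G(58) + P(C, -25)) = (1604 - 2296)*(-2 + 25) = -692*23 = -15916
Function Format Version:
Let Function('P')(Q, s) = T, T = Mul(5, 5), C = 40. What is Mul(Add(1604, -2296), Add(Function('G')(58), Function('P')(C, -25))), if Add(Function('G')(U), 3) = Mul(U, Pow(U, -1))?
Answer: -15916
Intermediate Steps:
Function('G')(U) = -2 (Function('G')(U) = Add(-3, Mul(U, Pow(U, -1))) = Add(-3, 1) = -2)
T = 25
Function('P')(Q, s) = 25
Mul(Add(1604, -2296), Add(Function('G')(58), Function('P')(C, -25))) = Mul(Add(1604, -2296), Add(-2, 25)) = Mul(-692, 23) = -15916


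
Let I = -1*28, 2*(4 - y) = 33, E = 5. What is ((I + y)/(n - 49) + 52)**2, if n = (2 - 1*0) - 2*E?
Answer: 4012009/1444 ≈ 2778.4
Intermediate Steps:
y = -25/2 (y = 4 - 1/2*33 = 4 - 33/2 = -25/2 ≈ -12.500)
n = -8 (n = (2 - 1*0) - 2*5 = (2 + 0) - 10 = 2 - 10 = -8)
I = -28
((I + y)/(n - 49) + 52)**2 = ((-28 - 25/2)/(-8 - 49) + 52)**2 = (-81/2/(-57) + 52)**2 = (-81/2*(-1/57) + 52)**2 = (27/38 + 52)**2 = (2003/38)**2 = 4012009/1444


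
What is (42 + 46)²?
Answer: 7744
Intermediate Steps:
(42 + 46)² = 88² = 7744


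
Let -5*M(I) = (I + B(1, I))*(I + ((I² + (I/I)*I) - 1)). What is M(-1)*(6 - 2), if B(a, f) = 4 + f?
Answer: 16/5 ≈ 3.2000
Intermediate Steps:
M(I) = -(4 + 2*I)*(-1 + I² + 2*I)/5 (M(I) = -(I + (4 + I))*(I + ((I² + (I/I)*I) - 1))/5 = -(4 + 2*I)*(I + ((I² + 1*I) - 1))/5 = -(4 + 2*I)*(I + ((I² + I) - 1))/5 = -(4 + 2*I)*(I + ((I + I²) - 1))/5 = -(4 + 2*I)*(I + (-1 + I + I²))/5 = -(4 + 2*I)*(-1 + I² + 2*I)/5)
M(-1)*(6 - 2) = (⅘ - 8/5*(-1)² - 6/5*(-1) - ⅖*(-1)³)*(6 - 2) = (⅘ - 8/5*1 + 6/5 - ⅖*(-1))*4 = (⅘ - 8/5 + 6/5 + ⅖)*4 = (⅘)*4 = 16/5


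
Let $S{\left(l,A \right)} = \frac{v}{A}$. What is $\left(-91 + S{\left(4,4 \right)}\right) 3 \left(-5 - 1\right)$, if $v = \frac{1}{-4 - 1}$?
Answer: $\frac{16389}{10} \approx 1638.9$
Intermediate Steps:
$v = - \frac{1}{5}$ ($v = \frac{1}{-4 + \left(-2 + 1\right)} = \frac{1}{-4 - 1} = \frac{1}{-5} = - \frac{1}{5} \approx -0.2$)
$S{\left(l,A \right)} = - \frac{1}{5 A}$
$\left(-91 + S{\left(4,4 \right)}\right) 3 \left(-5 - 1\right) = \left(-91 - \frac{1}{5 \cdot 4}\right) 3 \left(-5 - 1\right) = \left(-91 - \frac{1}{20}\right) 3 \left(-6\right) = \left(-91 - \frac{1}{20}\right) \left(-18\right) = \left(- \frac{1821}{20}\right) \left(-18\right) = \frac{16389}{10}$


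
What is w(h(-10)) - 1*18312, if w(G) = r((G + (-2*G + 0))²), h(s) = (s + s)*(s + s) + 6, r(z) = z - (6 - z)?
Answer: 311354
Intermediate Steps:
r(z) = -6 + 2*z (r(z) = z + (-6 + z) = -6 + 2*z)
h(s) = 6 + 4*s² (h(s) = (2*s)*(2*s) + 6 = 4*s² + 6 = 6 + 4*s²)
w(G) = -6 + 2*G² (w(G) = -6 + 2*(G + (-2*G + 0))² = -6 + 2*(G - 2*G)² = -6 + 2*(-G)² = -6 + 2*G²)
w(h(-10)) - 1*18312 = (-6 + 2*(6 + 4*(-10)²)²) - 1*18312 = (-6 + 2*(6 + 4*100)²) - 18312 = (-6 + 2*(6 + 400)²) - 18312 = (-6 + 2*406²) - 18312 = (-6 + 2*164836) - 18312 = (-6 + 329672) - 18312 = 329666 - 18312 = 311354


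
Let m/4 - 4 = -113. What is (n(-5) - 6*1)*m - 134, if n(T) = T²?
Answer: -8418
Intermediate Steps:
m = -436 (m = 16 + 4*(-113) = 16 - 452 = -436)
(n(-5) - 6*1)*m - 134 = ((-5)² - 6*1)*(-436) - 134 = (25 - 6)*(-436) - 134 = 19*(-436) - 134 = -8284 - 134 = -8418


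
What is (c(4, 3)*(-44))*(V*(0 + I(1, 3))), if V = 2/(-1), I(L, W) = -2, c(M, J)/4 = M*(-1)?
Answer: 2816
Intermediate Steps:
c(M, J) = -4*M (c(M, J) = 4*(M*(-1)) = 4*(-M) = -4*M)
V = -2 (V = 2*(-1) = -2)
(c(4, 3)*(-44))*(V*(0 + I(1, 3))) = (-4*4*(-44))*(-2*(0 - 2)) = (-16*(-44))*(-2*(-2)) = 704*4 = 2816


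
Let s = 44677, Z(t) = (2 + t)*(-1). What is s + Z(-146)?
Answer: 44821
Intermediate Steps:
Z(t) = -2 - t
s + Z(-146) = 44677 + (-2 - 1*(-146)) = 44677 + (-2 + 146) = 44677 + 144 = 44821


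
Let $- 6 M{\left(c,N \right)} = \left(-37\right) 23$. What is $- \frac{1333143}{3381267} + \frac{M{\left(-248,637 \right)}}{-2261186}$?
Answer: $- \frac{6029927727935}{15291347205324} \approx -0.39434$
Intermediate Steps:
$M{\left(c,N \right)} = \frac{851}{6}$ ($M{\left(c,N \right)} = - \frac{\left(-37\right) 23}{6} = \left(- \frac{1}{6}\right) \left(-851\right) = \frac{851}{6}$)
$- \frac{1333143}{3381267} + \frac{M{\left(-248,637 \right)}}{-2261186} = - \frac{1333143}{3381267} + \frac{851}{6 \left(-2261186\right)} = \left(-1333143\right) \frac{1}{3381267} + \frac{851}{6} \left(- \frac{1}{2261186}\right) = - \frac{444381}{1127089} - \frac{851}{13567116} = - \frac{6029927727935}{15291347205324}$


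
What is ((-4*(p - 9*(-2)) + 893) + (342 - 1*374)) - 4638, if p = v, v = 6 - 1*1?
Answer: -3869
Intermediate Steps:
v = 5 (v = 6 - 1 = 5)
p = 5
((-4*(p - 9*(-2)) + 893) + (342 - 1*374)) - 4638 = ((-4*(5 - 9*(-2)) + 893) + (342 - 1*374)) - 4638 = ((-4*(5 + 18) + 893) + (342 - 374)) - 4638 = ((-4*23 + 893) - 32) - 4638 = ((-92 + 893) - 32) - 4638 = (801 - 32) - 4638 = 769 - 4638 = -3869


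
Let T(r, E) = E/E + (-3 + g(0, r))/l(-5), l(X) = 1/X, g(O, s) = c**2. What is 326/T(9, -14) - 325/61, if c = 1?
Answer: 16311/671 ≈ 24.309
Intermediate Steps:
g(O, s) = 1 (g(O, s) = 1**2 = 1)
l(X) = 1/X
T(r, E) = 11 (T(r, E) = E/E + (-3 + 1)/(1/(-5)) = 1 - 2/(-1/5) = 1 - 2*(-5) = 1 + 10 = 11)
326/T(9, -14) - 325/61 = 326/11 - 325/61 = 16311/671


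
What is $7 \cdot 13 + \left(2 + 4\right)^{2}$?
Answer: $127$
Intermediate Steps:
$7 \cdot 13 + \left(2 + 4\right)^{2} = 91 + 6^{2} = 91 + 36 = 127$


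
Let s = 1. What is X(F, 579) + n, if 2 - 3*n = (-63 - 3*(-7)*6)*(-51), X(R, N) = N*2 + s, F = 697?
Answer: 6692/3 ≈ 2230.7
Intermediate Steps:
X(R, N) = 1 + 2*N (X(R, N) = N*2 + 1 = 2*N + 1 = 1 + 2*N)
n = 3215/3 (n = ⅔ - (-63 - 3*(-7)*6)*(-51)/3 = ⅔ - (-63 + 21*6)*(-51)/3 = ⅔ - (-63 + 126)*(-51)/3 = ⅔ - 21*(-51) = ⅔ - ⅓*(-3213) = ⅔ + 1071 = 3215/3 ≈ 1071.7)
X(F, 579) + n = (1 + 2*579) + 3215/3 = (1 + 1158) + 3215/3 = 1159 + 3215/3 = 6692/3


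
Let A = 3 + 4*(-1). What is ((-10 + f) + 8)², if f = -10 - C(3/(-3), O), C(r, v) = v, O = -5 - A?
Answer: 64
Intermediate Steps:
A = -1 (A = 3 - 4 = -1)
O = -4 (O = -5 - 1*(-1) = -5 + 1 = -4)
f = -6 (f = -10 - 1*(-4) = -10 + 4 = -6)
((-10 + f) + 8)² = ((-10 - 6) + 8)² = (-16 + 8)² = (-8)² = 64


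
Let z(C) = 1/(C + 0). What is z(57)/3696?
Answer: 1/210672 ≈ 4.7467e-6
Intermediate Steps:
z(C) = 1/C
z(57)/3696 = 1/(57*3696) = (1/57)*(1/3696) = 1/210672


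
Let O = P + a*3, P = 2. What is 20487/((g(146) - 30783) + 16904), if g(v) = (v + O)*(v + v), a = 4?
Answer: 6829/10947 ≈ 0.62382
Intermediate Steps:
O = 14 (O = 2 + 4*3 = 2 + 12 = 14)
g(v) = 2*v*(14 + v) (g(v) = (v + 14)*(v + v) = (14 + v)*(2*v) = 2*v*(14 + v))
20487/((g(146) - 30783) + 16904) = 20487/((2*146*(14 + 146) - 30783) + 16904) = 20487/((2*146*160 - 30783) + 16904) = 20487/((46720 - 30783) + 16904) = 20487/(15937 + 16904) = 20487/32841 = 20487*(1/32841) = 6829/10947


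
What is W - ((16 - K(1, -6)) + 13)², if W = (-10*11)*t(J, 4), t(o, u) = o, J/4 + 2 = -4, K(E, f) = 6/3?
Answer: 1911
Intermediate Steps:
K(E, f) = 2 (K(E, f) = 6*(⅓) = 2)
J = -24 (J = -8 + 4*(-4) = -8 - 16 = -24)
W = 2640 (W = -10*11*(-24) = -110*(-24) = 2640)
W - ((16 - K(1, -6)) + 13)² = 2640 - ((16 - 1*2) + 13)² = 2640 - ((16 - 2) + 13)² = 2640 - (14 + 13)² = 2640 - 1*27² = 2640 - 1*729 = 2640 - 729 = 1911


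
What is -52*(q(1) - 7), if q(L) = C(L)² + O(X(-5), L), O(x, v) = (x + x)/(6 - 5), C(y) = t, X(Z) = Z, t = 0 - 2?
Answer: 676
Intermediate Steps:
t = -2
C(y) = -2
O(x, v) = 2*x (O(x, v) = (2*x)/1 = (2*x)*1 = 2*x)
q(L) = -6 (q(L) = (-2)² + 2*(-5) = 4 - 10 = -6)
-52*(q(1) - 7) = -52*(-6 - 7) = -52*(-13) = 676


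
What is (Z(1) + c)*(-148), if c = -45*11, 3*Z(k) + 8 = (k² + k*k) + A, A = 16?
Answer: 218300/3 ≈ 72767.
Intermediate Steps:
Z(k) = 8/3 + 2*k²/3 (Z(k) = -8/3 + ((k² + k*k) + 16)/3 = -8/3 + ((k² + k²) + 16)/3 = -8/3 + (2*k² + 16)/3 = -8/3 + (16 + 2*k²)/3 = -8/3 + (16/3 + 2*k²/3) = 8/3 + 2*k²/3)
c = -495
(Z(1) + c)*(-148) = ((8/3 + (⅔)*1²) - 495)*(-148) = ((8/3 + (⅔)*1) - 495)*(-148) = ((8/3 + ⅔) - 495)*(-148) = (10/3 - 495)*(-148) = -1475/3*(-148) = 218300/3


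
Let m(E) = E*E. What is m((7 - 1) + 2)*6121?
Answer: 391744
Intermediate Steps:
m(E) = E**2
m((7 - 1) + 2)*6121 = ((7 - 1) + 2)**2*6121 = (6 + 2)**2*6121 = 8**2*6121 = 64*6121 = 391744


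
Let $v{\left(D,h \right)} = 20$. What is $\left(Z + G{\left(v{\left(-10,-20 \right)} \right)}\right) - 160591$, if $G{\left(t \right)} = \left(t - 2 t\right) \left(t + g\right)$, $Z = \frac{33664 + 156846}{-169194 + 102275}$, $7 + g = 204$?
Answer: $- \frac{11037208099}{66919} \approx -1.6493 \cdot 10^{5}$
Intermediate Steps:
$g = 197$ ($g = -7 + 204 = 197$)
$Z = - \frac{190510}{66919}$ ($Z = \frac{190510}{-66919} = 190510 \left(- \frac{1}{66919}\right) = - \frac{190510}{66919} \approx -2.8469$)
$G{\left(t \right)} = - t \left(197 + t\right)$ ($G{\left(t \right)} = \left(t - 2 t\right) \left(t + 197\right) = - t \left(197 + t\right)$)
$\left(Z + G{\left(v{\left(-10,-20 \right)} \right)}\right) - 160591 = \left(- \frac{190510}{66919} - 20 \left(197 + 20\right)\right) - 160591 = \left(- \frac{190510}{66919} - 20 \cdot 217\right) - 160591 = \left(- \frac{190510}{66919} - 4340\right) - 160591 = - \frac{290618970}{66919} - 160591 = - \frac{11037208099}{66919}$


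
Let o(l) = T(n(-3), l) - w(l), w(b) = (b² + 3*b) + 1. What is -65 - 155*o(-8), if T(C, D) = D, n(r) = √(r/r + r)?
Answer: 7530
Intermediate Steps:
n(r) = √(1 + r)
w(b) = 1 + b² + 3*b
o(l) = -1 - l² - 2*l (o(l) = l - (1 + l² + 3*l) = l + (-1 - l² - 3*l) = -1 - l² - 2*l)
-65 - 155*o(-8) = -65 - 155*(-1 - 1*(-8)² - 2*(-8)) = -65 - 155*(-1 - 1*64 + 16) = -65 - 155*(-1 - 64 + 16) = -65 - 155*(-49) = -65 + 7595 = 7530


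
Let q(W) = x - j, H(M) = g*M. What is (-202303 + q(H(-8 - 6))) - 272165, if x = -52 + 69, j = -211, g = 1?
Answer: -474240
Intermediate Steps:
H(M) = M (H(M) = 1*M = M)
x = 17
q(W) = 228 (q(W) = 17 - 1*(-211) = 17 + 211 = 228)
(-202303 + q(H(-8 - 6))) - 272165 = (-202303 + 228) - 272165 = -202075 - 272165 = -474240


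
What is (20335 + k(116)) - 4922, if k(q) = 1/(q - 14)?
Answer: 1572127/102 ≈ 15413.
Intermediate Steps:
k(q) = 1/(-14 + q)
(20335 + k(116)) - 4922 = (20335 + 1/(-14 + 116)) - 4922 = (20335 + 1/102) - 4922 = 2074171/102 - 4922 = 1572127/102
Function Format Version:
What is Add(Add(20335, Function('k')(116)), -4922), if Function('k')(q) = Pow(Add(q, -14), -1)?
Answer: Rational(1572127, 102) ≈ 15413.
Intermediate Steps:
Function('k')(q) = Pow(Add(-14, q), -1)
Add(Add(20335, Function('k')(116)), -4922) = Add(Add(20335, Pow(Add(-14, 116), -1)), -4922) = Add(Add(20335, Pow(102, -1)), -4922) = Add(Add(20335, Rational(1, 102)), -4922) = Add(Rational(2074171, 102), -4922) = Rational(1572127, 102)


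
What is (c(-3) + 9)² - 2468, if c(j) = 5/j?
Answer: -21728/9 ≈ -2414.2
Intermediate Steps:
(c(-3) + 9)² - 2468 = (5/(-3) + 9)² - 2468 = (5*(-⅓) + 9)² - 2468 = (-5/3 + 9)² - 2468 = (22/3)² - 2468 = 484/9 - 2468 = -21728/9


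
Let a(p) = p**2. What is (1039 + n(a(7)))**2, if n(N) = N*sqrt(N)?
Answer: 1909924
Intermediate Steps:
n(N) = N**(3/2)
(1039 + n(a(7)))**2 = (1039 + (7**2)**(3/2))**2 = (1039 + 49**(3/2))**2 = (1039 + 343)**2 = 1382**2 = 1909924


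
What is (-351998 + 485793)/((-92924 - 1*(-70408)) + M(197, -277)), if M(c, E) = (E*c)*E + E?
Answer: 26759/3018564 ≈ 0.0088648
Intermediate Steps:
M(c, E) = E + c*E² (M(c, E) = c*E² + E = E + c*E²)
(-351998 + 485793)/((-92924 - 1*(-70408)) + M(197, -277)) = (-351998 + 485793)/((-92924 - 1*(-70408)) - 277*(1 - 277*197)) = 133795/((-92924 + 70408) - 277*(1 - 54569)) = 133795/(-22516 - 277*(-54568)) = 133795/(-22516 + 15115336) = 133795/15092820 = 133795*(1/15092820) = 26759/3018564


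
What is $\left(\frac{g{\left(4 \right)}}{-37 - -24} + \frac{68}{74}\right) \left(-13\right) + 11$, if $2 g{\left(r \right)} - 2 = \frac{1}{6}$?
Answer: $\frac{61}{444} \approx 0.13739$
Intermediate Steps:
$g{\left(r \right)} = \frac{13}{12}$ ($g{\left(r \right)} = 1 + \frac{1}{2 \cdot 6} = 1 + \frac{1}{2} \cdot \frac{1}{6} = 1 + \frac{1}{12} = \frac{13}{12}$)
$\left(\frac{g{\left(4 \right)}}{-37 - -24} + \frac{68}{74}\right) \left(-13\right) + 11 = \left(\frac{13}{12 \left(-37 - -24\right)} + \frac{68}{74}\right) \left(-13\right) + 11 = \left(\frac{13}{12 \left(-37 + 24\right)} + 68 \cdot \frac{1}{74}\right) \left(-13\right) + 11 = \left(\frac{13}{12 \left(-13\right)} + \frac{34}{37}\right) \left(-13\right) + 11 = \left(\frac{13}{12} \left(- \frac{1}{13}\right) + \frac{34}{37}\right) \left(-13\right) + 11 = \left(- \frac{1}{12} + \frac{34}{37}\right) \left(-13\right) + 11 = \frac{371}{444} \left(-13\right) + 11 = - \frac{4823}{444} + 11 = \frac{61}{444}$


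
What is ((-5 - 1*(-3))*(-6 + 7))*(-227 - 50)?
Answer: 554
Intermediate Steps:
((-5 - 1*(-3))*(-6 + 7))*(-227 - 50) = ((-5 + 3)*1)*(-277) = -2*1*(-277) = -2*(-277) = 554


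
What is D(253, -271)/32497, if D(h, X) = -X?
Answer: 271/32497 ≈ 0.0083392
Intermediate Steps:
D(253, -271)/32497 = -1*(-271)/32497 = 271*(1/32497) = 271/32497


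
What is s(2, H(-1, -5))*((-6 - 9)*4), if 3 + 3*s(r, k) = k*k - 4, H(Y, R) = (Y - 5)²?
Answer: -25780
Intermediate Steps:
H(Y, R) = (-5 + Y)²
s(r, k) = -7/3 + k²/3 (s(r, k) = -1 + (k*k - 4)/3 = -1 + (k² - 4)/3 = -1 + (-4 + k²)/3 = -1 + (-4/3 + k²/3) = -7/3 + k²/3)
s(2, H(-1, -5))*((-6 - 9)*4) = (-7/3 + ((-5 - 1)²)²/3)*((-6 - 9)*4) = (-7/3 + ((-6)²)²/3)*(-15*4) = (-7/3 + (⅓)*36²)*(-60) = (-7/3 + (⅓)*1296)*(-60) = (-7/3 + 432)*(-60) = (1289/3)*(-60) = -25780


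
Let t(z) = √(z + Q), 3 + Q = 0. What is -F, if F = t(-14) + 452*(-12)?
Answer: 5424 - I*√17 ≈ 5424.0 - 4.1231*I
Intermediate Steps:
Q = -3 (Q = -3 + 0 = -3)
t(z) = √(-3 + z) (t(z) = √(z - 3) = √(-3 + z))
F = -5424 + I*√17 (F = √(-3 - 14) + 452*(-12) = √(-17) - 5424 = I*√17 - 5424 = -5424 + I*√17 ≈ -5424.0 + 4.1231*I)
-F = -(-5424 + I*√17) = 5424 - I*√17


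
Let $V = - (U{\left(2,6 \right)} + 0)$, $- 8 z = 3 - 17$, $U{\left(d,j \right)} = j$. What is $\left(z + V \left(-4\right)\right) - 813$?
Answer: $- \frac{3149}{4} \approx -787.25$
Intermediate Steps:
$z = \frac{7}{4}$ ($z = - \frac{3 - 17}{8} = \left(- \frac{1}{8}\right) \left(-14\right) = \frac{7}{4} \approx 1.75$)
$V = -6$ ($V = - (6 + 0) = \left(-1\right) 6 = -6$)
$\left(z + V \left(-4\right)\right) - 813 = \left(\frac{7}{4} - -24\right) - 813 = \left(\frac{7}{4} + 24\right) - 813 = \frac{103}{4} - 813 = - \frac{3149}{4}$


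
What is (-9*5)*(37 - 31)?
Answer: -270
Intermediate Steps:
(-9*5)*(37 - 31) = -45*6 = -270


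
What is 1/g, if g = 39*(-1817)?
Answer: -1/70863 ≈ -1.4112e-5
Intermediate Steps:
g = -70863
1/g = 1/(-70863) = -1/70863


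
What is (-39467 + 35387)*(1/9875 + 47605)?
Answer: -383601090816/1975 ≈ -1.9423e+8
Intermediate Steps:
(-39467 + 35387)*(1/9875 + 47605) = -4080*(1/9875 + 47605) = -4080*470099376/9875 = -383601090816/1975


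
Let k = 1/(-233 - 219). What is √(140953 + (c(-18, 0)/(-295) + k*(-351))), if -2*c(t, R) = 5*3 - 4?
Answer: √626523959665085/66670 ≈ 375.44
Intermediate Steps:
c(t, R) = -11/2 (c(t, R) = -(5*3 - 4)/2 = -(15 - 4)/2 = -½*11 = -11/2)
k = -1/452 (k = 1/(-452) = -1/452 ≈ -0.0022124)
√(140953 + (c(-18, 0)/(-295) + k*(-351))) = √(140953 + (-11/2/(-295) - 1/452*(-351))) = √(140953 + (-11/2*(-1/295) + 351/452)) = √(140953 + (11/590 + 351/452)) = √(140953 + 106031/133340) = √(18794779051/133340) = √626523959665085/66670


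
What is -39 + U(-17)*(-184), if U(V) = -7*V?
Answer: -21935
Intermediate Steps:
-39 + U(-17)*(-184) = -39 - 7*(-17)*(-184) = -39 + 119*(-184) = -39 - 21896 = -21935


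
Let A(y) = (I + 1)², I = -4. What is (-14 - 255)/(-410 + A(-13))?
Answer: 269/401 ≈ 0.67082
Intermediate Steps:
A(y) = 9 (A(y) = (-4 + 1)² = (-3)² = 9)
(-14 - 255)/(-410 + A(-13)) = (-14 - 255)/(-410 + 9) = -269/(-401) = -269*(-1/401) = 269/401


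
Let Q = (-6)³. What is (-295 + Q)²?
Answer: 261121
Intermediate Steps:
Q = -216
(-295 + Q)² = (-295 - 216)² = (-511)² = 261121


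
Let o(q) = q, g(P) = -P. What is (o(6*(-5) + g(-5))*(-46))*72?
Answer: 82800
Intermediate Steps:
(o(6*(-5) + g(-5))*(-46))*72 = ((6*(-5) - 1*(-5))*(-46))*72 = ((-30 + 5)*(-46))*72 = -25*(-46)*72 = 1150*72 = 82800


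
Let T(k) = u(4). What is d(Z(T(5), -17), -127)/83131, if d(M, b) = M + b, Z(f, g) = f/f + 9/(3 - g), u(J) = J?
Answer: -2511/1662620 ≈ -0.0015103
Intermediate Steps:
T(k) = 4
Z(f, g) = 1 + 9/(3 - g)
d(Z(T(5), -17), -127)/83131 = ((-12 - 17)/(-3 - 17) - 127)/83131 = (-29/(-20) - 127)*(1/83131) = (-1/20*(-29) - 127)*(1/83131) = (29/20 - 127)*(1/83131) = -2511/20*1/83131 = -2511/1662620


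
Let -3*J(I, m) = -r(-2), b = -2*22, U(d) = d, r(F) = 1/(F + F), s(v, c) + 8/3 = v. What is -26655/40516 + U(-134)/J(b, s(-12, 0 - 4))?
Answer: 65123073/40516 ≈ 1607.3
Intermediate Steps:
s(v, c) = -8/3 + v
r(F) = 1/(2*F)
b = -44
J(I, m) = -1/12 (J(I, m) = -(-1)*(½)/(-2)/3 = -(-1)*(½)*(-½)/3 = -(-1)*(-1)/(3*4) = -⅓*¼ = -1/12)
-26655/40516 + U(-134)/J(b, s(-12, 0 - 4)) = -26655/40516 - 134/(-1/12) = -26655*1/40516 - 134*(-12) = -26655/40516 + 1608 = 65123073/40516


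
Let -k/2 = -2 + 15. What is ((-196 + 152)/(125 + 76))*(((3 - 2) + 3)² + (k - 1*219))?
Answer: 10076/201 ≈ 50.129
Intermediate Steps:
k = -26 (k = -2*(-2 + 15) = -2*13 = -26)
((-196 + 152)/(125 + 76))*(((3 - 2) + 3)² + (k - 1*219)) = ((-196 + 152)/(125 + 76))*(((3 - 2) + 3)² + (-26 - 1*219)) = (-44/201)*((1 + 3)² + (-26 - 219)) = (-44*1/201)*(4² - 245) = -44*(16 - 245)/201 = -44/201*(-229) = 10076/201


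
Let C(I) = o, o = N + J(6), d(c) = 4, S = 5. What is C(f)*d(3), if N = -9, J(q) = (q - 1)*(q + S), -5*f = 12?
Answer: 184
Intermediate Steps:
f = -12/5 (f = -⅕*12 = -12/5 ≈ -2.4000)
J(q) = (-1 + q)*(5 + q) (J(q) = (q - 1)*(q + 5) = (-1 + q)*(5 + q))
o = 46 (o = -9 + (-5 + 6² + 4*6) = -9 + (-5 + 36 + 24) = -9 + 55 = 46)
C(I) = 46
C(f)*d(3) = 46*4 = 184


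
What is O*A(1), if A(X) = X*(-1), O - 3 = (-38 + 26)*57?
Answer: 681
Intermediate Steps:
O = -681 (O = 3 + (-38 + 26)*57 = 3 - 12*57 = 3 - 684 = -681)
A(X) = -X
O*A(1) = -(-681) = -681*(-1) = 681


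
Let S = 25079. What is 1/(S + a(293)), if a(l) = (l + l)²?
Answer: 1/368475 ≈ 2.7139e-6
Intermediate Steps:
a(l) = 4*l² (a(l) = (2*l)² = 4*l²)
1/(S + a(293)) = 1/(25079 + 4*293²) = 1/(25079 + 4*85849) = 1/(25079 + 343396) = 1/368475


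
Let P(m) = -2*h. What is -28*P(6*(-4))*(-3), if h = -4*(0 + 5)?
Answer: 3360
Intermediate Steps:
h = -20 (h = -4*5 = -20)
P(m) = 40 (P(m) = -2*(-20) = 40)
-28*P(6*(-4))*(-3) = -28*40*(-3) = -1120*(-3) = 3360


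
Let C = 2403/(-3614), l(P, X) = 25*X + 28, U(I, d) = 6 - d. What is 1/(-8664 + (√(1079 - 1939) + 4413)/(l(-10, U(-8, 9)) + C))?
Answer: -129920786730123/1137662265018582778 + 311275627*I*√215/568831132509291389 ≈ -0.0001142 + 8.0238e-9*I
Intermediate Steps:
l(P, X) = 28 + 25*X
C = -2403/3614 (C = 2403*(-1/3614) = -2403/3614 ≈ -0.66491)
1/(-8664 + (√(1079 - 1939) + 4413)/(l(-10, U(-8, 9)) + C)) = 1/(-8664 + (√(1079 - 1939) + 4413)/((28 + 25*(6 - 1*9)) - 2403/3614)) = 1/(-8664 + (√(-860) + 4413)/((28 + 25*(6 - 9)) - 2403/3614)) = 1/(-8664 + (2*I*√215 + 4413)/((28 + 25*(-3)) - 2403/3614)) = 1/(-8664 + (4413 + 2*I*√215)/((28 - 75) - 2403/3614)) = 1/(-8664 + (4413 + 2*I*√215)/(-47 - 2403/3614)) = 1/(-8664 + (4413 + 2*I*√215)/(-172261/3614)) = 1/(-8664 + (4413 + 2*I*√215)*(-3614/172261)) = 1/(-8664 + (-15948582/172261 - 7228*I*√215/172261)) = 1/(-1508417886/172261 - 7228*I*√215/172261)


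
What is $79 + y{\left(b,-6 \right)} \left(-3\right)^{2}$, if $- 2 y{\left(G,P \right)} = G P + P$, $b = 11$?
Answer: $403$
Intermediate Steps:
$y{\left(G,P \right)} = - \frac{P}{2} - \frac{G P}{2}$ ($y{\left(G,P \right)} = - \frac{G P + P}{2} = - \frac{P + G P}{2} = - \frac{P}{2} - \frac{G P}{2}$)
$79 + y{\left(b,-6 \right)} \left(-3\right)^{2} = 79 + \left(- \frac{1}{2}\right) \left(-6\right) \left(1 + 11\right) \left(-3\right)^{2} = 79 + \left(- \frac{1}{2}\right) \left(-6\right) 12 \cdot 9 = 79 + 36 \cdot 9 = 79 + 324 = 403$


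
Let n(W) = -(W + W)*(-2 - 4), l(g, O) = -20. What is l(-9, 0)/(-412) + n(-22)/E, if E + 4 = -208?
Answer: 7063/5459 ≈ 1.2938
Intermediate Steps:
E = -212 (E = -4 - 208 = -212)
n(W) = 12*W (n(W) = -2*W*(-6) = -(-12)*W = 12*W)
l(-9, 0)/(-412) + n(-22)/E = -20/(-412) + (12*(-22))/(-212) = -20*(-1/412) - 264*(-1/212) = 5/103 + 66/53 = 7063/5459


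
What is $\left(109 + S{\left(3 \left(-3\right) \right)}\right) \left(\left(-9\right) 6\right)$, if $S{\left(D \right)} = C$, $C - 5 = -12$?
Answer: $-5508$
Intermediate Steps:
$C = -7$ ($C = 5 - 12 = -7$)
$S{\left(D \right)} = -7$
$\left(109 + S{\left(3 \left(-3\right) \right)}\right) \left(\left(-9\right) 6\right) = \left(109 - 7\right) \left(\left(-9\right) 6\right) = 102 \left(-54\right) = -5508$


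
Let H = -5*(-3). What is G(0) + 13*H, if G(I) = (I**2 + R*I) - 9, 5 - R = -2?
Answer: 186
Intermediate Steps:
R = 7 (R = 5 - 1*(-2) = 5 + 2 = 7)
H = 15
G(I) = -9 + I**2 + 7*I (G(I) = (I**2 + 7*I) - 9 = -9 + I**2 + 7*I)
G(0) + 13*H = (-9 + 0**2 + 7*0) + 13*15 = (-9 + 0 + 0) + 195 = -9 + 195 = 186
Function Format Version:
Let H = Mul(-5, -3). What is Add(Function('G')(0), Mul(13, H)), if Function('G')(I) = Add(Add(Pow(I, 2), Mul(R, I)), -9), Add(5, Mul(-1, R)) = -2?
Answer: 186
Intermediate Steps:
R = 7 (R = Add(5, Mul(-1, -2)) = Add(5, 2) = 7)
H = 15
Function('G')(I) = Add(-9, Pow(I, 2), Mul(7, I)) (Function('G')(I) = Add(Add(Pow(I, 2), Mul(7, I)), -9) = Add(-9, Pow(I, 2), Mul(7, I)))
Add(Function('G')(0), Mul(13, H)) = Add(Add(-9, Pow(0, 2), Mul(7, 0)), Mul(13, 15)) = Add(Add(-9, 0, 0), 195) = Add(-9, 195) = 186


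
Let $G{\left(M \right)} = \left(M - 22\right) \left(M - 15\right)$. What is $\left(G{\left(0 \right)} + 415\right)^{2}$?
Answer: $555025$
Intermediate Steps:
$G{\left(M \right)} = \left(-22 + M\right) \left(-15 + M\right)$
$\left(G{\left(0 \right)} + 415\right)^{2} = \left(\left(330 + 0^{2} - 0\right) + 415\right)^{2} = \left(\left(330 + 0 + 0\right) + 415\right)^{2} = \left(330 + 415\right)^{2} = 745^{2} = 555025$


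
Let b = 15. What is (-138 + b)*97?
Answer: -11931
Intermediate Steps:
(-138 + b)*97 = (-138 + 15)*97 = -123*97 = -11931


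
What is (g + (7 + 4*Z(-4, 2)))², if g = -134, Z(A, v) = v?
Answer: 14161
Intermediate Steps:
(g + (7 + 4*Z(-4, 2)))² = (-134 + (7 + 4*2))² = (-134 + (7 + 8))² = (-134 + 15)² = (-119)² = 14161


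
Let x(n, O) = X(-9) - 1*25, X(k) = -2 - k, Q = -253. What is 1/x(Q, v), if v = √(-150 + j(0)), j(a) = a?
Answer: -1/18 ≈ -0.055556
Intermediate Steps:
v = 5*I*√6 (v = √(-150 + 0) = √(-150) = 5*I*√6 ≈ 12.247*I)
x(n, O) = -18 (x(n, O) = (-2 - 1*(-9)) - 1*25 = (-2 + 9) - 25 = 7 - 25 = -18)
1/x(Q, v) = 1/(-18) = -1/18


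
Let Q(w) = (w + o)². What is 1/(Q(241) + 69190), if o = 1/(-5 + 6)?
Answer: 1/127754 ≈ 7.8275e-6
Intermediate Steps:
o = 1 (o = 1/1 = 1)
Q(w) = (1 + w)² (Q(w) = (w + 1)² = (1 + w)²)
1/(Q(241) + 69190) = 1/((1 + 241)² + 69190) = 1/(242² + 69190) = 1/(58564 + 69190) = 1/127754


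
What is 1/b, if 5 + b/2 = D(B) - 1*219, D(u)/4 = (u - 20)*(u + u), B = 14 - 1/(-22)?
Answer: -121/216124 ≈ -0.00055986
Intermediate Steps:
B = 309/22 (B = 14 - 1*(-1/22) = 14 + 1/22 = 309/22 ≈ 14.045)
D(u) = 8*u*(-20 + u) (D(u) = 4*((u - 20)*(u + u)) = 4*((-20 + u)*(2*u)) = 4*(2*u*(-20 + u)) = 8*u*(-20 + u))
b = -216124/121 (b = -10 + 2*(8*(309/22)*(-20 + 309/22) - 1*219) = -10 + 2*(8*(309/22)*(-131/22) - 219) = -10 + 2*(-80958/121 - 219) = -10 + 2*(-107457/121) = -10 - 214914/121 = -216124/121 ≈ -1786.1)
1/b = 1/(-216124/121) = -121/216124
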